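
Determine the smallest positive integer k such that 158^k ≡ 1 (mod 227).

Since 158 ∈ (Z/227Z)^×, its order divides φ(227) = 227 − 1 = 226 = 2 · 113.
Divisors of 226: 1, 2, 113, 226.
Evaluate successive powers at the divisors of 226:
158^1 ≡ 158
158^2 ≡ 221
158^113 ≡ 226
158^226 ≡ 1
The smallest such exponent is 226, so the order of 158 is 226.

226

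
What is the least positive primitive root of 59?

φ(59) = 59 − 1 = 58 = 2 · 29.
Test candidates g = 2, 3, … against the prime factors q ∈ {2, 29} of φ(59): g is a generator iff g^(58/q) ≢ 1 for every such q.
g = 2: 2^29 ≡ 58; 2^2 ≡ 4 — none is 1, so 2 is a primitive root.
So 2 is the smallest generator of (Z/59Z)^×.

2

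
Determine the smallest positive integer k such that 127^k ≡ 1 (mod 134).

33

By Lagrange's theorem, ord_134(127) divides φ(134) = φ(2)·φ(67) = 1·66 = 66 = 2 · 3 · 11.
Divisors of 66: 1, 2, 3, 6, 11, 22, 33, 66.
Evaluate successive powers at the divisors of 66:
127^1 ≡ 127
127^2 ≡ 49
127^3 ≡ 59
127^6 ≡ 131
127^11 ≡ 37
127^22 ≡ 29
127^33 ≡ 1
The smallest such exponent is 33, so the order of 127 is 33.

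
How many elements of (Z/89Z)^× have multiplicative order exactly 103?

0

φ(89) = 89 − 1 = 88 = 2^3 · 11.
In a cyclic group of order 88, there are φ(d) elements of order d for each divisor d of 88, and zero for non-divisors.
Since 103 ∤ 88, the count is 0.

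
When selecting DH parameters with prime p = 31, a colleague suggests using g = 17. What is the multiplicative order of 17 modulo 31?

30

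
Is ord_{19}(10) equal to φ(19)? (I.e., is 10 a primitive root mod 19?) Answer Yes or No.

φ(19) = 19 − 1 = 18 = 2 · 3^2.
It suffices to check that the order of 10 is not a proper divisor of 18: compute 10^(18/q) for q ∈ {2, 3}.
10^9 ≡ 18 (mod 19)  [q = 2: ≢ 1 ✓]
10^6 ≡ 11 (mod 19)  [q = 3: ≢ 1 ✓]
Every test exponent gives a nontrivial residue, hence 10 generates the full group.

Yes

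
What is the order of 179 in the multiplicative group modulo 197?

196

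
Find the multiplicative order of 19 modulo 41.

Since 19 ∈ (Z/41Z)^×, its order divides φ(41) = 41 − 1 = 40 = 2^3 · 5.
Divisors of 40: 1, 2, 4, 5, 8, 10, 20, 40.
Compute 19^d (mod 41) for the divisors d until we hit 1:
19^1 ≡ 19
19^2 ≡ 33
19^4 ≡ 23
19^5 ≡ 27
19^8 ≡ 37
19^10 ≡ 32
19^20 ≡ 40
19^40 ≡ 1
So ord_41(19) = 40.

40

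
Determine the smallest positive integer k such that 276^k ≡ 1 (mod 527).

By Lagrange's theorem, ord_527(276) divides φ(527) = φ(17·31) = (17−1)·(31−1) = 16·30 = 480 = 2^5 · 3 · 5.
Divisors of 480: 1, 2, 3, 4, 5, 6, 8, 10, 12, 15, 16, 20, 24, 30, 32, 40, 48, 60, 80, 96, 120, 160, 240, 480.
Compute 276^d (mod 527) for the divisors d until we hit 1:
276^1 ≡ 276
276^2 ≡ 288
276^3 ≡ 438
276^4 ≡ 205
276^5 ≡ 191
276^6 ≡ 16
276^8 ≡ 392
276^10 ≡ 118
276^12 ≡ 256
276^15 ≡ 404
276^16 ≡ 307
276^20 ≡ 222
276^24 ≡ 188
276^30 ≡ 373
276^32 ≡ 443
276^40 ≡ 273
276^48 ≡ 35
276^60 ≡ 1
Therefore the multiplicative order of 276 modulo 527 is 60.

60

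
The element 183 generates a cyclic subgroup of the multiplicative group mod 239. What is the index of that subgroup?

ord(183) | φ(239) = 239 − 1 = 238 = 2 · 7 · 17.
Divisors of 238: 1, 2, 7, 14, 17, 34, 119, 238.
Compute 183^d (mod 239) for the divisors d until we hit 1:
183^1 ≡ 183 (mod 239)
183^2 ≡ 29 (mod 239)
183^7 ≡ 101 (mod 239)
183^14 ≡ 163 (mod 239)
183^17 ≡ 100 (mod 239)
183^34 ≡ 201 (mod 239)
183^119 ≡ 1 (mod 239) ✓
So ord_239(183) = 119, hence |⟨183⟩| = 119.
[(Z/239Z)^× : ⟨183⟩] = 238/119 = 2.

2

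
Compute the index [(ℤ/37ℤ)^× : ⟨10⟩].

Since 10 ∈ (Z/37Z)^×, its order divides φ(37) = 37 − 1 = 36 = 2^2 · 3^2.
Divisors of 36: 1, 2, 3, 4, 6, 9, 12, 18, 36.
Check 10^d mod 37 for each divisor in increasing order:
10^1 ≡ 10 (mod 37)
10^2 ≡ 26 (mod 37)
10^3 ≡ 1 (mod 37) ✓
The order of 10 is 3, so the subgroup it generates has 3 elements.
[(Z/37Z)^× : ⟨10⟩] = 36/3 = 12.

12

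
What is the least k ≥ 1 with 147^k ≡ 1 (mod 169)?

6

Since 147 ∈ (Z/169Z)^×, its order divides φ(169) = φ(13^2) = 13·(13−1) = 156 = 2^2 · 3 · 13.
Divisors of 156: 1, 2, 3, 4, 6, 12, 13, 26, 39, 52, 78, 156.
Compute 147^d (mod 169) for the divisors d until we hit 1:
147^1 ≡ 147 (mod 169)
147^2 ≡ 146 (mod 169)
147^3 ≡ 168 (mod 169)
147^4 ≡ 22 (mod 169)
147^6 ≡ 1 (mod 169) ✓
Hence ord(147) = 6.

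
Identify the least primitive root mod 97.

5

φ(97) = 97 − 1 = 96 = 2^5 · 3.
Test candidates g = 2, 3, … against the prime factors q ∈ {2, 3} of φ(97): g is a generator iff g^(96/q) ≢ 1 for every such q.
g = 2: 2^48 ≡ 1 — hits 1, so not a primitive root.
g = 3: 3^48 ≡ 1 — hits 1, so not a primitive root.
g = 4: 4^48 ≡ 1 — hits 1, so not a primitive root.
g = 5: 5^48 ≡ 96; 5^32 ≡ 35 — none is 1, so 5 is a primitive root.
So 5 is the smallest generator of (Z/97Z)^×.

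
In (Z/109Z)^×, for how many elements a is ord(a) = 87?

0

φ(109) = 109 − 1 = 108 = 2^2 · 3^3.
In a cyclic group of order 108, there are φ(d) elements of order d for each divisor d of 108, and zero for non-divisors.
Here 108 is not a multiple of 87, so there are no elements of order 87.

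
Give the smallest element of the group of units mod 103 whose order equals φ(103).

φ(103) = 103 − 1 = 102 = 2 · 3 · 17.
g is a primitive root iff g^(102/q) ≢ 1 (mod 103) for each prime q ∈ {2, 3, 17}.
g = 2: 2^51 ≡ 1 — hits 1, so not a primitive root.
g = 3: 3^51 ≡ 102; 3^34 ≡ 1 — hits 1, so not a primitive root.
g = 4: 4^51 ≡ 1 — hits 1, so not a primitive root.
g = 5: 5^51 ≡ 102; 5^34 ≡ 56; 5^6 ≡ 72 — none is 1, so 5 is a primitive root.
The smallest primitive root modulo 103 is 5.

5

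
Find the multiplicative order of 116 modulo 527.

Since 116 ∈ (Z/527Z)^×, its order divides φ(527) = φ(17·31) = (17−1)·(31−1) = 16·30 = 480 = 2^5 · 3 · 5.
Divisors of 480: 1, 2, 3, 4, 5, 6, 8, 10, 12, 15, 16, 20, 24, 30, 32, 40, 48, 60, 80, 96, 120, 160, 240, 480.
Evaluate successive powers at the divisors of 480:
116^1 ≡ 116 (mod 527)
116^2 ≡ 281 (mod 527)
116^3 ≡ 449 (mod 527)
116^4 ≡ 438 (mod 527)
116^5 ≡ 216 (mod 527)
116^6 ≡ 287 (mod 527)
116^8 ≡ 16 (mod 527)
116^10 ≡ 280 (mod 527)
116^12 ≡ 157 (mod 527)
116^15 ≡ 402 (mod 527)
116^16 ≡ 256 (mod 527)
116^20 ≡ 404 (mod 527)
116^24 ≡ 407 (mod 527)
116^30 ≡ 342 (mod 527)
116^32 ≡ 188 (mod 527)
116^40 ≡ 373 (mod 527)
116^48 ≡ 171 (mod 527)
116^60 ≡ 497 (mod 527)
116^80 ≡ 1 (mod 527) ✓
Therefore the multiplicative order of 116 modulo 527 is 80.

80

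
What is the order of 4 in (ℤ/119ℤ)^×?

By Lagrange's theorem, ord_119(4) divides φ(119) = φ(7·17) = (7−1)·(17−1) = 6·16 = 96 = 2^5 · 3.
Divisors of 96: 1, 2, 3, 4, 6, 8, 12, 16, 24, 32, 48, 96.
Compute 4^d (mod 119) for the divisors d until we hit 1:
4^1 ≡ 4 (mod 119)
4^2 ≡ 16 (mod 119)
4^3 ≡ 64 (mod 119)
4^4 ≡ 18 (mod 119)
4^6 ≡ 50 (mod 119)
4^8 ≡ 86 (mod 119)
4^12 ≡ 1 (mod 119) ✓
Therefore the multiplicative order of 4 modulo 119 is 12.

12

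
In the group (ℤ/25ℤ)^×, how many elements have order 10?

4

φ(25) = φ(5^2) = 5·(5−1) = 20 = 2^2 · 5.
In a cyclic group of order 20, there are φ(d) elements of order d for each divisor d of 20, and zero for non-divisors.
10 = 2 · 5 divides 20, and φ(10) = 4.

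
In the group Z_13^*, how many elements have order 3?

φ(13) = 13 − 1 = 12 = 2^2 · 3.
Since (Z/13Z)^× is cyclic of order 12, the number of elements of order d is φ(d) when d | 12 and 0 otherwise.
3 | 12, and φ(3) = 3 − 1 = 2.

2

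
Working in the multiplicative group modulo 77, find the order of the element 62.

10

By Lagrange's theorem, ord_77(62) divides φ(77) = φ(7·11) = (7−1)·(11−1) = 6·10 = 60 = 2^2 · 3 · 5.
Divisors of 60: 1, 2, 3, 4, 5, 6, 10, 12, 15, 20, 30, 60.
Check 62^d mod 77 for each divisor in increasing order:
62^1 ≡ 62
62^2 ≡ 71
62^3 ≡ 13
62^4 ≡ 36
62^5 ≡ 76
62^6 ≡ 15
62^10 ≡ 1
So ord_77(62) = 10.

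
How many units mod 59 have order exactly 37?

0

φ(59) = 59 − 1 = 58 = 2 · 29.
In a cyclic group of order 58, there are φ(d) elements of order d for each divisor d of 58, and zero for non-divisors.
37 does not divide 58, so no element of (Z/59Z)^× has order 37.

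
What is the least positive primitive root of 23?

5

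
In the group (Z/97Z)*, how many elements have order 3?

φ(97) = 97 − 1 = 96 = 2^5 · 3.
Since (Z/97Z)^× is cyclic of order 96, the number of elements of order d is φ(d) when d | 96 and 0 otherwise.
3 | 96, and φ(3) = 3 − 1 = 2.

2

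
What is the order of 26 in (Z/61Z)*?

60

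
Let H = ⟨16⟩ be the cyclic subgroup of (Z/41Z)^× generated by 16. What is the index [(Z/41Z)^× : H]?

ord(16) | φ(41) = 41 − 1 = 40 = 2^3 · 5.
Divisors of 40: 1, 2, 4, 5, 8, 10, 20, 40.
Test each divisor d:
16^1 ≡ 16 (mod 41)
16^2 ≡ 10 (mod 41)
16^4 ≡ 18 (mod 41)
16^5 ≡ 1 (mod 41) ✓
Thus |⟨16⟩| = ord(16) = 5.
The index is φ(41) / ord(16) = 40 / 5 = 8.

8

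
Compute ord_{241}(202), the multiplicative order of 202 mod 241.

240

Since 202 ∈ (Z/241Z)^×, its order divides φ(241) = 241 − 1 = 240 = 2^4 · 3 · 5.
Divisors of 240: 1, 2, 3, 4, 5, 6, 8, 10, 12, 15, 16, 20, 24, 30, 40, 48, 60, 80, 120, 240.
Check 202^d mod 241 for each divisor in increasing order:
202^1 ≡ 202 (mod 241)
202^2 ≡ 75 (mod 241)
202^3 ≡ 208 (mod 241)
202^4 ≡ 82 (mod 241)
202^5 ≡ 176 (mod 241)
202^6 ≡ 125 (mod 241)
202^8 ≡ 217 (mod 241)
202^10 ≡ 128 (mod 241)
202^12 ≡ 201 (mod 241)
202^15 ≡ 115 (mod 241)
202^16 ≡ 94 (mod 241)
202^20 ≡ 237 (mod 241)
202^24 ≡ 154 (mod 241)
202^30 ≡ 211 (mod 241)
202^40 ≡ 16 (mod 241)
202^48 ≡ 98 (mod 241)
202^60 ≡ 177 (mod 241)
202^80 ≡ 15 (mod 241)
202^120 ≡ 240 (mod 241)
202^240 ≡ 1 (mod 241) ✓
The smallest such exponent is 240, so the order of 202 is 240.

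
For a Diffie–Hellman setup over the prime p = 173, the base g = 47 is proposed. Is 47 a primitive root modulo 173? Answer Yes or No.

φ(173) = 173 − 1 = 172 = 2^2 · 43.
An element g generates (Z/173Z)^× iff g^(172/q) ≢ 1 (mod 173) for each prime q ∈ {2, 43}.
47^86 ≡ 1 (mod 173)  [q = 2: ≡ 1 ✗]
47^4 ≡ 43 (mod 173)  [q = 43: ≢ 1 ✓]
Since 47^86 ≡ 1, the order of 47 divides 86 < 172, so 47 is not a primitive root.

No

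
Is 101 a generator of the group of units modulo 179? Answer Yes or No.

No

φ(179) = 179 − 1 = 178 = 2 · 89.
An element g generates (Z/179Z)^× iff g^(178/q) ≢ 1 (mod 179) for each prime q ∈ {2, 89}.
101^89 ≡ 1 (mod 179)  [q = 2: ≡ 1 ✗]
101^2 ≡ 177 (mod 179)  [q = 89: ≢ 1 ✓]
Since 101^89 ≡ 1, the order of 101 divides 89 < 178, so 101 is not a primitive root.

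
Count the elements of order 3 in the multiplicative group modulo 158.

2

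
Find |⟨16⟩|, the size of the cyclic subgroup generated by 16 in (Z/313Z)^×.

The order of 16 must divide φ(313) = 313 − 1 = 312 = 2^3 · 3 · 13.
Divisors of 312: 1, 2, 3, 4, 6, 8, 12, 13, 24, 26, 39, 52, 78, 104, 156, 312.
Test each divisor d:
16^1 ≡ 16 (mod 313)
16^2 ≡ 256 (mod 313)
16^3 ≡ 27 (mod 313)
16^4 ≡ 119 (mod 313)
16^6 ≡ 103 (mod 313)
16^8 ≡ 76 (mod 313)
16^12 ≡ 280 (mod 313)
16^13 ≡ 98 (mod 313)
16^24 ≡ 150 (mod 313)
16^26 ≡ 214 (mod 313)
16^39 ≡ 1 (mod 313) ✓
Hence ord(16) = 39.

39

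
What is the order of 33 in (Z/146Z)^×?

72

The order of 33 must divide φ(146) = φ(2)·φ(73) = 1·72 = 72 = 2^3 · 3^2.
Divisors of 72: 1, 2, 3, 4, 6, 8, 9, 12, 18, 24, 36, 72.
Test each divisor d:
33^1 ≡ 33 (mod 146)
33^2 ≡ 67 (mod 146)
33^3 ≡ 21 (mod 146)
33^4 ≡ 109 (mod 146)
33^6 ≡ 3 (mod 146)
33^8 ≡ 55 (mod 146)
33^9 ≡ 63 (mod 146)
33^12 ≡ 9 (mod 146)
33^18 ≡ 27 (mod 146)
33^24 ≡ 81 (mod 146)
33^36 ≡ 145 (mod 146)
33^72 ≡ 1 (mod 146) ✓
The smallest such exponent is 72, so the order of 33 is 72.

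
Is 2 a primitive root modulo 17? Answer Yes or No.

No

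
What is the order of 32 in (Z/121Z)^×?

By Lagrange's theorem, ord_121(32) divides φ(121) = φ(11^2) = 11·(11−1) = 110 = 2 · 5 · 11.
Divisors of 110: 1, 2, 5, 10, 11, 22, 55, 110.
Check 32^d mod 121 for each divisor in increasing order:
32^1 ≡ 32 (mod 121)
32^2 ≡ 56 (mod 121)
32^5 ≡ 43 (mod 121)
32^10 ≡ 34 (mod 121)
32^11 ≡ 120 (mod 121)
32^22 ≡ 1 (mod 121) ✓
The smallest such exponent is 22, so the order of 32 is 22.

22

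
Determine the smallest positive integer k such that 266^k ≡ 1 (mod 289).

272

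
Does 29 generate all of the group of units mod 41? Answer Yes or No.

φ(41) = 41 − 1 = 40 = 2^3 · 5.
Test 29^(40/q) mod 41 for each prime factor q of 40:
29^20 ≡ 40 (mod 41)  [q = 2: ≢ 1 ✓]
29^8 ≡ 18 (mod 41)  [q = 5: ≢ 1 ✓]
None equal 1, so ord_41(29) = 40: 29 is a primitive root.

Yes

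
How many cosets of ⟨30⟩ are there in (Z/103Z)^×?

6

Since 30 ∈ (Z/103Z)^×, its order divides φ(103) = 103 − 1 = 102 = 2 · 3 · 17.
Divisors of 102: 1, 2, 3, 6, 17, 34, 51, 102.
Evaluate successive powers at the divisors of 102:
30^1 ≡ 30 (mod 103)
30^2 ≡ 76 (mod 103)
30^3 ≡ 14 (mod 103)
30^6 ≡ 93 (mod 103)
30^17 ≡ 1 (mod 103) ✓
So ord_103(30) = 17, hence |⟨30⟩| = 17.
The index is φ(103) / ord(30) = 102 / 17 = 6.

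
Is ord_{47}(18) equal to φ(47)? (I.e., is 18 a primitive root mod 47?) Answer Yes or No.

No

φ(47) = 47 − 1 = 46 = 2 · 23.
Test 18^(46/q) mod 47 for each prime factor q of 46:
18^23 ≡ 1 (mod 47)  [q = 2: ≡ 1 ✗]
18^2 ≡ 42 (mod 47)  [q = 23: ≢ 1 ✓]
18^23 ≡ 1 shows ord(18) | 23, strictly less than φ(47); not a primitive root.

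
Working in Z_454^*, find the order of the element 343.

113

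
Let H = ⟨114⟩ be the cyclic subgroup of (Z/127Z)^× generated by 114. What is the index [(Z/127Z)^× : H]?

The order of 114 must divide φ(127) = 127 − 1 = 126 = 2 · 3^2 · 7.
Divisors of 126: 1, 2, 3, 6, 7, 9, 14, 18, 21, 42, 63, 126.
Test each divisor d:
114^1 ≡ 114 (mod 127)
114^2 ≡ 42 (mod 127)
114^3 ≡ 89 (mod 127)
114^6 ≡ 47 (mod 127)
114^7 ≡ 24 (mod 127)
114^9 ≡ 119 (mod 127)
114^14 ≡ 68 (mod 127)
114^18 ≡ 64 (mod 127)
114^21 ≡ 108 (mod 127)
114^42 ≡ 107 (mod 127)
114^63 ≡ 126 (mod 127)
114^126 ≡ 1 (mod 127) ✓
So ord_127(114) = 126, hence |⟨114⟩| = 126.
Index = |(Z/127Z)^×| / |⟨114⟩| = 126 / 126 = 1.

1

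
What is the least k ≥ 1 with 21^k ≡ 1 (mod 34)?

4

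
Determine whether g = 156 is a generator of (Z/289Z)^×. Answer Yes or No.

φ(289) = φ(17^2) = 17·(17−1) = 272 = 2^4 · 17.
Test 156^(272/q) mod 289 for each prime factor q of 272:
156^136 ≡ 288 (mod 289)  [q = 2: ≢ 1 ✓]
156^16 ≡ 120 (mod 289)  [q = 17: ≢ 1 ✓]
All checks pass, so 156 has order 272 and is a primitive root modulo 289.

Yes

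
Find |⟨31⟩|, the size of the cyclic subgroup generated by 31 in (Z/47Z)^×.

46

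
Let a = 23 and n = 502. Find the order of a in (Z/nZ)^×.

125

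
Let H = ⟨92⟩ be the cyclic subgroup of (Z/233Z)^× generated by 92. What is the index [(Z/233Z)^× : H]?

The order of 92 must divide φ(233) = 233 − 1 = 232 = 2^3 · 29.
Divisors of 232: 1, 2, 4, 8, 29, 58, 116, 232.
Compute 92^d (mod 233) for the divisors d until we hit 1:
92^1 ≡ 92 (mod 233)
92^2 ≡ 76 (mod 233)
92^4 ≡ 184 (mod 233)
92^8 ≡ 71 (mod 233)
92^29 ≡ 1 (mod 233) ✓
So ord_233(92) = 29, hence |⟨92⟩| = 29.
Index = |(Z/233Z)^×| / |⟨92⟩| = 232 / 29 = 8.

8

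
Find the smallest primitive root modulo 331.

3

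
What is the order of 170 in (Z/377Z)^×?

7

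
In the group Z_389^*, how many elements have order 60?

0

φ(389) = 389 − 1 = 388 = 2^2 · 97.
In a cyclic group of order 388, there are φ(d) elements of order d for each divisor d of 388, and zero for non-divisors.
60 does not divide 388, so no element of (Z/389Z)^× has order 60.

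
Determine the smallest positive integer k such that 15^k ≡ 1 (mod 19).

By Lagrange's theorem, ord_19(15) divides φ(19) = 19 − 1 = 18 = 2 · 3^2.
Divisors of 18: 1, 2, 3, 6, 9, 18.
Compute 15^d (mod 19) for the divisors d until we hit 1:
15^1 ≡ 15
15^2 ≡ 16
15^3 ≡ 12
15^6 ≡ 11
15^9 ≡ 18
15^18 ≡ 1
Therefore the multiplicative order of 15 modulo 19 is 18.

18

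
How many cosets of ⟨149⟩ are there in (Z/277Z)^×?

3

By Lagrange's theorem, ord_277(149) divides φ(277) = 277 − 1 = 276 = 2^2 · 3 · 23.
Divisors of 276: 1, 2, 3, 4, 6, 12, 23, 46, 69, 92, 138, 276.
Check 149^d mod 277 for each divisor in increasing order:
149^1 ≡ 149
149^2 ≡ 41
149^3 ≡ 15
149^4 ≡ 19
149^6 ≡ 225
149^12 ≡ 211
149^23 ≡ 217
149^46 ≡ 276
149^69 ≡ 60
149^92 ≡ 1
So ord_277(149) = 92, hence |⟨149⟩| = 92.
The index is φ(277) / ord(149) = 276 / 92 = 3.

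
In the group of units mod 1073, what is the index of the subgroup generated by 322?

The order of 322 must divide φ(1073) = φ(29·37) = (29−1)·(37−1) = 28·36 = 1008 = 2^4 · 3^2 · 7.
Divisors of 1008: 1, 2, 3, 4, 6, 7, 8, 9, 12, 14, 16, 18, 21, 24, 28, 36, 42, 48, 56, 63, 72, 84, 112, 126, 144, 168, 252, 336, 504, 1008.
Test each divisor d:
322^1 ≡ 322
322^2 ≡ 676
322^3 ≡ 926
322^4 ≡ 951
322^6 ≡ 149
322^7 ≡ 766
322^8 ≡ 935
322^9 ≡ 630
322^12 ≡ 741
322^14 ≡ 898
322^16 ≡ 803
322^18 ≡ 963
322^21 ≡ 75
322^24 ≡ 778
322^28 ≡ 581
322^36 ≡ 297
322^42 ≡ 260
322^48 ≡ 112
322^56 ≡ 639
322^63 ≡ 186
322^72 ≡ 223
322^84 ≡ 1
So ord_1073(322) = 84, hence |⟨322⟩| = 84.
Index = |(Z/1073Z)^×| / |⟨322⟩| = 1008 / 84 = 12.

12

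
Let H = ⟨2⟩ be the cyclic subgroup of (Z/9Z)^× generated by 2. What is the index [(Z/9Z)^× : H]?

1

The order of 2 must divide φ(9) = φ(3^2) = 3·(3−1) = 6 = 2 · 3.
Divisors of 6: 1, 2, 3, 6.
Check 2^d mod 9 for each divisor in increasing order:
2^1 ≡ 2
2^2 ≡ 4
2^3 ≡ 8
2^6 ≡ 1
The order of 2 is 6, so the subgroup it generates has 6 elements.
The index is φ(9) / ord(2) = 6 / 6 = 1.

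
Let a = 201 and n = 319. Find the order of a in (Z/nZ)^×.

Since 201 ∈ (Z/319Z)^×, its order divides φ(319) = φ(11·29) = (11−1)·(29−1) = 10·28 = 280 = 2^3 · 5 · 7.
Divisors of 280: 1, 2, 4, 5, 7, 8, 10, 14, 20, 28, 35, 40, 56, 70, 140, 280.
Test each divisor d:
201^1 ≡ 201 (mod 319)
201^2 ≡ 207 (mod 319)
201^4 ≡ 103 (mod 319)
201^5 ≡ 287 (mod 319)
201^7 ≡ 75 (mod 319)
201^8 ≡ 82 (mod 319)
201^10 ≡ 67 (mod 319)
201^14 ≡ 202 (mod 319)
201^20 ≡ 23 (mod 319)
201^28 ≡ 291 (mod 319)
201^35 ≡ 133 (mod 319)
201^40 ≡ 210 (mod 319)
201^56 ≡ 146 (mod 319)
201^70 ≡ 144 (mod 319)
201^140 ≡ 1 (mod 319) ✓
Hence ord(201) = 140.

140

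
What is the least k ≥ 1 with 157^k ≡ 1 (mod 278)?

138

Since 157 ∈ (Z/278Z)^×, its order divides φ(278) = φ(2)·φ(139) = 1·138 = 138 = 2 · 3 · 23.
Divisors of 138: 1, 2, 3, 6, 23, 46, 69, 138.
Test each divisor d:
157^1 ≡ 157 (mod 278)
157^2 ≡ 185 (mod 278)
157^3 ≡ 133 (mod 278)
157^6 ≡ 175 (mod 278)
157^23 ≡ 43 (mod 278)
157^46 ≡ 181 (mod 278)
157^69 ≡ 277 (mod 278)
157^138 ≡ 1 (mod 278) ✓
So ord_278(157) = 138.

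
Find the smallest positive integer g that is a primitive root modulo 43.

φ(43) = 43 − 1 = 42 = 2 · 3 · 7.
Test candidates g = 2, 3, … against the prime factors q ∈ {2, 3, 7} of φ(43): g is a generator iff g^(42/q) ≢ 1 for every such q.
g = 2: 2^21 ≡ 42; 2^14 ≡ 1 — hits 1, so not a primitive root.
g = 3: 3^21 ≡ 42; 3^14 ≡ 36; 3^6 ≡ 41 — none is 1, so 3 is a primitive root.
Hence the least primitive root of 43 is 3.

3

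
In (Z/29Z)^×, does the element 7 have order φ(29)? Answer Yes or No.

φ(29) = 29 − 1 = 28 = 2^2 · 7.
It suffices to check that the order of 7 is not a proper divisor of 28: compute 7^(28/q) for q ∈ {2, 7}.
7^14 ≡ 1 (mod 29)  [q = 2: ≡ 1 ✗]
7^4 ≡ 23 (mod 29)  [q = 7: ≢ 1 ✓]
Since 7^14 ≡ 1, the order of 7 divides 14 < 28, so 7 is not a primitive root.

No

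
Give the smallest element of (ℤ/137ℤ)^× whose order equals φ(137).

3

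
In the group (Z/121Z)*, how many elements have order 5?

4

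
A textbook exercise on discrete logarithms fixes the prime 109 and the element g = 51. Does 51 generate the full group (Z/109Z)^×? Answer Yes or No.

φ(109) = 109 − 1 = 108 = 2^2 · 3^3.
An element g generates (Z/109Z)^× iff g^(108/q) ≢ 1 (mod 109) for each prime q ∈ {2, 3}.
51^54 ≡ 108 (mod 109)  [q = 2: ≢ 1 ✓]
51^36 ≡ 63 (mod 109)  [q = 3: ≢ 1 ✓]
None equal 1, so ord_109(51) = 108: 51 is a primitive root.

Yes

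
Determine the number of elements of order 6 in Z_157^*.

φ(157) = 157 − 1 = 156 = 2^2 · 3 · 13.
In a cyclic group of order 156, there are φ(d) elements of order d for each divisor d of 156, and zero for non-divisors.
6 = 2 · 3 divides 156, and φ(6) = 2.

2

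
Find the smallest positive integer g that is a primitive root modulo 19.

φ(19) = 19 − 1 = 18 = 2 · 3^2.
g is a primitive root iff g^(18/q) ≢ 1 (mod 19) for each prime q ∈ {2, 3}.
g = 2: 2^9 ≡ 18; 2^6 ≡ 7 — none is 1, so 2 is a primitive root.
Hence the least primitive root of 19 is 2.

2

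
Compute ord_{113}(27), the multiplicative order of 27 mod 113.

The order of 27 must divide φ(113) = 113 − 1 = 112 = 2^4 · 7.
Divisors of 112: 1, 2, 4, 7, 8, 14, 16, 28, 56, 112.
Compute 27^d (mod 113) for the divisors d until we hit 1:
27^1 ≡ 27 (mod 113)
27^2 ≡ 51 (mod 113)
27^4 ≡ 2 (mod 113)
27^7 ≡ 42 (mod 113)
27^8 ≡ 4 (mod 113)
27^14 ≡ 69 (mod 113)
27^16 ≡ 16 (mod 113)
27^28 ≡ 15 (mod 113)
27^56 ≡ 112 (mod 113)
27^112 ≡ 1 (mod 113) ✓
Therefore the multiplicative order of 27 modulo 113 is 112.

112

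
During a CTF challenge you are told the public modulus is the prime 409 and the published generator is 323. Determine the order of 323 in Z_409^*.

408

ord(323) | φ(409) = 409 − 1 = 408 = 2^3 · 3 · 17.
Divisors of 408: 1, 2, 3, 4, 6, 8, 12, 17, 24, 34, 51, 68, 102, 136, 204, 408.
Test each divisor d:
323^1 ≡ 323 (mod 409)
323^2 ≡ 34 (mod 409)
323^3 ≡ 348 (mod 409)
323^4 ≡ 338 (mod 409)
323^6 ≡ 40 (mod 409)
323^8 ≡ 133 (mod 409)
323^12 ≡ 373 (mod 409)
323^17 ≡ 226 (mod 409)
323^24 ≡ 69 (mod 409)
323^34 ≡ 360 (mod 409)
323^51 ≡ 378 (mod 409)
323^68 ≡ 356 (mod 409)
323^102 ≡ 143 (mod 409)
323^136 ≡ 355 (mod 409)
323^204 ≡ 408 (mod 409)
323^408 ≡ 1 (mod 409) ✓
Hence ord(323) = 408.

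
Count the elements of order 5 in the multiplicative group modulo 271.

4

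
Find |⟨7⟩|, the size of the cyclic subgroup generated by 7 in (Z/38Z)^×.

3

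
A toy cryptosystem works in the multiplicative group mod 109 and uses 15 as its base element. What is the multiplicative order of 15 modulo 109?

27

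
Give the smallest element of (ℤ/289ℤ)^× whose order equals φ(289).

φ(289) = φ(17^2) = 17·(17−1) = 272 = 2^4 · 17.
Test candidates g = 2, 3, … against the prime factors q ∈ {2, 17} of φ(289): g is a generator iff g^(272/q) ≢ 1 for every such q.
g = 2: 2^136 ≡ 1 — hits 1, so not a primitive root.
g = 3: 3^136 ≡ 288; 3^16 ≡ 171 — none is 1, so 3 is a primitive root.
The smallest primitive root modulo 289 is 3.

3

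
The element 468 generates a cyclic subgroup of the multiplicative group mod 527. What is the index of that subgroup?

4

Since 468 ∈ (Z/527Z)^×, its order divides φ(527) = φ(17·31) = (17−1)·(31−1) = 16·30 = 480 = 2^5 · 3 · 5.
Divisors of 480: 1, 2, 3, 4, 5, 6, 8, 10, 12, 15, 16, 20, 24, 30, 32, 40, 48, 60, 80, 96, 120, 160, 240, 480.
Test each divisor d:
468^1 ≡ 468 (mod 527)
468^2 ≡ 319 (mod 527)
468^3 ≡ 151 (mod 527)
468^4 ≡ 50 (mod 527)
468^5 ≡ 212 (mod 527)
468^6 ≡ 140 (mod 527)
468^8 ≡ 392 (mod 527)
468^10 ≡ 149 (mod 527)
468^12 ≡ 101 (mod 527)
468^15 ≡ 495 (mod 527)
468^16 ≡ 307 (mod 527)
468^20 ≡ 67 (mod 527)
468^24 ≡ 188 (mod 527)
468^30 ≡ 497 (mod 527)
468^32 ≡ 443 (mod 527)
468^40 ≡ 273 (mod 527)
468^48 ≡ 35 (mod 527)
468^60 ≡ 373 (mod 527)
468^80 ≡ 222 (mod 527)
468^96 ≡ 171 (mod 527)
468^120 ≡ 1 (mod 527) ✓
Thus |⟨468⟩| = ord(468) = 120.
[(Z/527Z)^× : ⟨468⟩] = 480/120 = 4.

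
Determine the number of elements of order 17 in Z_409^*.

φ(409) = 409 − 1 = 408 = 2^3 · 3 · 17.
Since (Z/409Z)^× is cyclic of order 408, the number of elements of order d is φ(d) when d | 408 and 0 otherwise.
17 | 408, and φ(17) = 17 − 1 = 16.

16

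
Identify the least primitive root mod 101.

2

φ(101) = 101 − 1 = 100 = 2^2 · 5^2.
Test candidates g = 2, 3, … against the prime factors q ∈ {2, 5} of φ(101): g is a generator iff g^(100/q) ≢ 1 for every such q.
g = 2: 2^50 ≡ 100; 2^20 ≡ 95 — none is 1, so 2 is a primitive root.
Hence the least primitive root of 101 is 2.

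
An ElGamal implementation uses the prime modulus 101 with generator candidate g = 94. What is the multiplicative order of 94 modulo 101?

ord(94) | φ(101) = 101 − 1 = 100 = 2^2 · 5^2.
Divisors of 100: 1, 2, 4, 5, 10, 20, 25, 50, 100.
Test each divisor d:
94^1 ≡ 94 (mod 101)
94^2 ≡ 49 (mod 101)
94^4 ≡ 78 (mod 101)
94^5 ≡ 60 (mod 101)
94^10 ≡ 65 (mod 101)
94^20 ≡ 84 (mod 101)
94^25 ≡ 91 (mod 101)
94^50 ≡ 100 (mod 101)
94^100 ≡ 1 (mod 101) ✓
So ord_101(94) = 100.

100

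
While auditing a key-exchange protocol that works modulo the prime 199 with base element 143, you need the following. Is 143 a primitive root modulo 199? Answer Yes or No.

φ(199) = 199 − 1 = 198 = 2 · 3^2 · 11.
An element g generates (Z/199Z)^× iff g^(198/q) ≢ 1 (mod 199) for each prime q ∈ {2, 3, 11}.
143^99 ≡ 198 (mod 199)  [q = 2: ≢ 1 ✓]
143^66 ≡ 106 (mod 199)  [q = 3: ≢ 1 ✓]
143^18 ≡ 114 (mod 199)  [q = 11: ≢ 1 ✓]
None equal 1, so ord_199(143) = 198: 143 is a primitive root.

Yes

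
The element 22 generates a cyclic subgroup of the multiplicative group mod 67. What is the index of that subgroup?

6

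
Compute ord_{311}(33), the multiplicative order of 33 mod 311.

ord(33) | φ(311) = 311 − 1 = 310 = 2 · 5 · 31.
Divisors of 310: 1, 2, 5, 10, 31, 62, 155, 310.
Test each divisor d:
33^1 ≡ 33 (mod 311)
33^2 ≡ 156 (mod 311)
33^5 ≡ 86 (mod 311)
33^10 ≡ 243 (mod 311)
33^31 ≡ 259 (mod 311)
33^62 ≡ 216 (mod 311)
33^155 ≡ 310 (mod 311)
33^310 ≡ 1 (mod 311) ✓
Therefore the multiplicative order of 33 modulo 311 is 310.

310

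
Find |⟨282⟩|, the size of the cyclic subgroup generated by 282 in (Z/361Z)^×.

171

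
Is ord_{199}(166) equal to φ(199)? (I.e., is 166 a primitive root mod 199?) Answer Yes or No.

φ(199) = 199 − 1 = 198 = 2 · 3^2 · 11.
An element g generates (Z/199Z)^× iff g^(198/q) ≢ 1 (mod 199) for each prime q ∈ {2, 3, 11}.
166^99 ≡ 198 (mod 199)  [q = 2: ≢ 1 ✓]
166^66 ≡ 106 (mod 199)  [q = 3: ≢ 1 ✓]
166^18 ≡ 139 (mod 199)  [q = 11: ≢ 1 ✓]
Every test exponent gives a nontrivial residue, hence 166 generates the full group.

Yes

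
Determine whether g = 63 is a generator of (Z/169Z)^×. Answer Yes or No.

φ(169) = φ(13^2) = 13·(13−1) = 156 = 2^2 · 3 · 13.
An element g generates (Z/169Z)^× iff g^(156/q) ≢ 1 (mod 169) for each prime q ∈ {2, 3, 13}.
63^78 ≡ 168 (mod 169)  [q = 2: ≢ 1 ✓]
63^52 ≡ 146 (mod 169)  [q = 3: ≢ 1 ✓]
63^12 ≡ 157 (mod 169)  [q = 13: ≢ 1 ✓]
Every test exponent gives a nontrivial residue, hence 63 generates the full group.

Yes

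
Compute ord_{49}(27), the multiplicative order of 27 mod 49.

14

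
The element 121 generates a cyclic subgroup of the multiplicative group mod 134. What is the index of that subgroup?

2

By Lagrange's theorem, ord_134(121) divides φ(134) = φ(2)·φ(67) = 1·66 = 66 = 2 · 3 · 11.
Divisors of 66: 1, 2, 3, 6, 11, 22, 33, 66.
Evaluate successive powers at the divisors of 66:
121^1 ≡ 121 (mod 134)
121^2 ≡ 35 (mod 134)
121^3 ≡ 81 (mod 134)
121^6 ≡ 129 (mod 134)
121^11 ≡ 29 (mod 134)
121^22 ≡ 37 (mod 134)
121^33 ≡ 1 (mod 134) ✓
Thus |⟨121⟩| = ord(121) = 33.
Index = |(Z/134Z)^×| / |⟨121⟩| = 66 / 33 = 2.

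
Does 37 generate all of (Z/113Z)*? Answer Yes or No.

Yes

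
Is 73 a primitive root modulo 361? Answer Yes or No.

No

φ(361) = φ(19^2) = 19·(19−1) = 342 = 2 · 3^2 · 19.
An element g generates (Z/361Z)^× iff g^(342/q) ≢ 1 (mod 361) for each prime q ∈ {2, 3, 19}.
73^171 ≡ 1 (mod 361)  [q = 2: ≡ 1 ✗]
73^114 ≡ 292 (mod 361)  [q = 3: ≢ 1 ✓]
73^18 ≡ 248 (mod 361)  [q = 19: ≢ 1 ✓]
The check at q = 2 fails, so 73 generates a proper subgroup.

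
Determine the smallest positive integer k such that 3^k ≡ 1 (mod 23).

The order of 3 must divide φ(23) = 23 − 1 = 22 = 2 · 11.
Divisors of 22: 1, 2, 11, 22.
Test each divisor d:
3^1 ≡ 3 (mod 23)
3^2 ≡ 9 (mod 23)
3^11 ≡ 1 (mod 23) ✓
Hence ord(3) = 11.

11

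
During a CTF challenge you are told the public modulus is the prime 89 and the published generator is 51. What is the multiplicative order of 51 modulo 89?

The order of 51 must divide φ(89) = 89 − 1 = 88 = 2^3 · 11.
Divisors of 88: 1, 2, 4, 8, 11, 22, 44, 88.
Evaluate successive powers at the divisors of 88:
51^1 ≡ 51
51^2 ≡ 20
51^4 ≡ 44
51^8 ≡ 67
51^11 ≡ 77
51^22 ≡ 55
51^44 ≡ 88
51^88 ≡ 1
Hence ord(51) = 88.

88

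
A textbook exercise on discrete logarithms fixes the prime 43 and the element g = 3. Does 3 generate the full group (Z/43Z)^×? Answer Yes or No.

Yes

φ(43) = 43 − 1 = 42 = 2 · 3 · 7.
3 is a primitive root mod 43 iff 3^(φ(43)/q) ≢ 1 for every prime q | φ(43), i.e. q ∈ {2, 3, 7}.
3^21 ≡ 42 (mod 43)  [q = 2: ≢ 1 ✓]
3^14 ≡ 36 (mod 43)  [q = 3: ≢ 1 ✓]
3^6 ≡ 41 (mod 43)  [q = 7: ≢ 1 ✓]
None equal 1, so ord_43(3) = 42: 3 is a primitive root.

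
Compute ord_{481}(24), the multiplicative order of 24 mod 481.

36

By Lagrange's theorem, ord_481(24) divides φ(481) = φ(13·37) = (13−1)·(37−1) = 12·36 = 432 = 2^4 · 3^3.
Divisors of 432: 1, 2, 3, 4, 6, 8, 9, 12, 16, 18, 24, 27, 36, 48, 54, 72, 108, 144, 216, 432.
Evaluate successive powers at the divisors of 432:
24^1 ≡ 24 (mod 481)
24^2 ≡ 95 (mod 481)
24^3 ≡ 356 (mod 481)
24^4 ≡ 367 (mod 481)
24^6 ≡ 233 (mod 481)
24^8 ≡ 9 (mod 481)
24^9 ≡ 216 (mod 481)
24^12 ≡ 417 (mod 481)
24^16 ≡ 81 (mod 481)
24^18 ≡ 480 (mod 481)
24^24 ≡ 248 (mod 481)
24^27 ≡ 265 (mod 481)
24^36 ≡ 1 (mod 481) ✓
Therefore the multiplicative order of 24 modulo 481 is 36.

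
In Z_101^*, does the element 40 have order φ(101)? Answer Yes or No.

φ(101) = 101 − 1 = 100 = 2^2 · 5^2.
An element g generates (Z/101Z)^× iff g^(100/q) ≢ 1 (mod 101) for each prime q ∈ {2, 5}.
40^50 ≡ 100 (mod 101)  [q = 2: ≢ 1 ✓]
40^20 ≡ 36 (mod 101)  [q = 5: ≢ 1 ✓]
None equal 1, so ord_101(40) = 100: 40 is a primitive root.

Yes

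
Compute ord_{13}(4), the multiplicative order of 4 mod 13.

6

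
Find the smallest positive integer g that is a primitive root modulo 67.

2

φ(67) = 67 − 1 = 66 = 2 · 3 · 11.
g is a primitive root iff g^(66/q) ≢ 1 (mod 67) for each prime q ∈ {2, 3, 11}.
g = 2: 2^33 ≡ 66; 2^22 ≡ 37; 2^6 ≡ 64 — none is 1, so 2 is a primitive root.
So 2 is the smallest generator of (Z/67Z)^×.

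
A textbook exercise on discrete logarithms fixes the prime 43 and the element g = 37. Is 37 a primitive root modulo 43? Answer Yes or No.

φ(43) = 43 − 1 = 42 = 2 · 3 · 7.
An element g generates (Z/43Z)^× iff g^(42/q) ≢ 1 (mod 43) for each prime q ∈ {2, 3, 7}.
37^21 ≡ 42 (mod 43)  [q = 2: ≢ 1 ✓]
37^14 ≡ 36 (mod 43)  [q = 3: ≢ 1 ✓]
37^6 ≡ 1 (mod 43)  [q = 7: ≡ 1 ✗]
37^6 ≡ 1 shows ord(37) | 6, strictly less than φ(43); not a primitive root.

No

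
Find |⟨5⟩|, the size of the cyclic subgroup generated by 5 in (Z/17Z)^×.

16

ord(5) | φ(17) = 17 − 1 = 16 = 2^4.
Divisors of 16: 1, 2, 4, 8, 16.
Test each divisor d:
5^1 ≡ 5 (mod 17)
5^2 ≡ 8 (mod 17)
5^4 ≡ 13 (mod 17)
5^8 ≡ 16 (mod 17)
5^16 ≡ 1 (mod 17) ✓
The smallest such exponent is 16, so the order of 5 is 16.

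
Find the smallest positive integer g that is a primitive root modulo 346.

φ(346) = φ(2)·φ(173) = 1·172 = 172 = 2^2 · 43.
Test candidates g = 2, 3, … against the prime factors q ∈ {2, 43} of φ(346): g is a generator iff g^(172/q) ≢ 1 for every such q.
g = 2: gcd(2, 346) = 2 > 1, not a unit — skip.
g = 3: 3^86 ≡ 345; 3^4 ≡ 81 — none is 1, so 3 is a primitive root.
Hence the least primitive root of 346 is 3.

3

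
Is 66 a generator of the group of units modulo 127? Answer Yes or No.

No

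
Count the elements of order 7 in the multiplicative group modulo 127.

6

φ(127) = 127 − 1 = 126 = 2 · 3^2 · 7.
Since (Z/127Z)^× is cyclic of order 126, the number of elements of order d is φ(d) when d | 126 and 0 otherwise.
7 | 126, and φ(7) = 7 − 1 = 6.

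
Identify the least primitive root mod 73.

φ(73) = 73 − 1 = 72 = 2^3 · 3^2.
Test candidates g = 2, 3, … against the prime factors q ∈ {2, 3} of φ(73): g is a generator iff g^(72/q) ≢ 1 for every such q.
g = 2: 2^36 ≡ 1 — hits 1, so not a primitive root.
g = 3: 3^36 ≡ 1 — hits 1, so not a primitive root.
g = 4: 4^36 ≡ 1 — hits 1, so not a primitive root.
g = 5: 5^36 ≡ 72; 5^24 ≡ 8 — none is 1, so 5 is a primitive root.
The smallest primitive root modulo 73 is 5.

5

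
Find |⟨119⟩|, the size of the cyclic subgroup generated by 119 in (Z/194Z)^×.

4

ord(119) | φ(194) = φ(2)·φ(97) = 1·96 = 96 = 2^5 · 3.
Divisors of 96: 1, 2, 3, 4, 6, 8, 12, 16, 24, 32, 48, 96.
Test each divisor d:
119^1 ≡ 119 (mod 194)
119^2 ≡ 193 (mod 194)
119^3 ≡ 75 (mod 194)
119^4 ≡ 1 (mod 194) ✓
Therefore the multiplicative order of 119 modulo 194 is 4.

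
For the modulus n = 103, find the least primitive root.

φ(103) = 103 − 1 = 102 = 2 · 3 · 17.
g is a primitive root iff g^(102/q) ≢ 1 (mod 103) for each prime q ∈ {2, 3, 17}.
g = 2: 2^51 ≡ 1 — hits 1, so not a primitive root.
g = 3: 3^51 ≡ 102; 3^34 ≡ 1 — hits 1, so not a primitive root.
g = 4: 4^51 ≡ 1 — hits 1, so not a primitive root.
g = 5: 5^51 ≡ 102; 5^34 ≡ 56; 5^6 ≡ 72 — none is 1, so 5 is a primitive root.
So 5 is the smallest generator of (Z/103Z)^×.

5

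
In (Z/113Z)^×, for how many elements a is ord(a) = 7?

φ(113) = 113 − 1 = 112 = 2^4 · 7.
Since (Z/113Z)^× is cyclic of order 112, the number of elements of order d is φ(d) when d | 112 and 0 otherwise.
7 | 112, and φ(7) = 7 − 1 = 6.

6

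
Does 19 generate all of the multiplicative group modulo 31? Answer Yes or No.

No

φ(31) = 31 − 1 = 30 = 2 · 3 · 5.
An element g generates (Z/31Z)^× iff g^(30/q) ≢ 1 (mod 31) for each prime q ∈ {2, 3, 5}.
19^15 ≡ 1 (mod 31)  [q = 2: ≡ 1 ✗]
19^10 ≡ 25 (mod 31)  [q = 3: ≢ 1 ✓]
19^6 ≡ 2 (mod 31)  [q = 5: ≢ 1 ✓]
Since 19^15 ≡ 1, the order of 19 divides 15 < 30, so 19 is not a primitive root.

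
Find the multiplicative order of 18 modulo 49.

By Lagrange's theorem, ord_49(18) divides φ(49) = φ(7^2) = 7·(7−1) = 42 = 2 · 3 · 7.
Divisors of 42: 1, 2, 3, 6, 7, 14, 21, 42.
Check 18^d mod 49 for each divisor in increasing order:
18^1 ≡ 18
18^2 ≡ 30
18^3 ≡ 1
The smallest such exponent is 3, so the order of 18 is 3.

3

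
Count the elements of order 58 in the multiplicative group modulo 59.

28

φ(59) = 59 − 1 = 58 = 2 · 29.
Since (Z/59Z)^× is cyclic of order 58, the number of elements of order d is φ(d) when d | 58 and 0 otherwise.
58 = 2 · 29 divides 58, and φ(58) = 28.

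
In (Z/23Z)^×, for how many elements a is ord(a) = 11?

10

φ(23) = 23 − 1 = 22 = 2 · 11.
In a cyclic group of order 22, there are φ(d) elements of order d for each divisor d of 22, and zero for non-divisors.
11 | 22, and φ(11) = 11 − 1 = 10.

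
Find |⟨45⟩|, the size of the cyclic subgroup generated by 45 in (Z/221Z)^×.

48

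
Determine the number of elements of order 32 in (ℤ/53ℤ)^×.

0

φ(53) = 53 − 1 = 52 = 2^2 · 13.
In a cyclic group of order 52, there are φ(d) elements of order d for each divisor d of 52, and zero for non-divisors.
32 does not divide 52, so no element of (Z/53Z)^× has order 32.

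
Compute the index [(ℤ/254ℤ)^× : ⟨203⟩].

ord(203) | φ(254) = φ(2)·φ(127) = 1·126 = 126 = 2 · 3^2 · 7.
Divisors of 126: 1, 2, 3, 6, 7, 9, 14, 18, 21, 42, 63, 126.
Evaluate successive powers at the divisors of 126:
203^1 ≡ 203 (mod 254)
203^2 ≡ 61 (mod 254)
203^3 ≡ 191 (mod 254)
203^6 ≡ 159 (mod 254)
203^7 ≡ 19 (mod 254)
203^9 ≡ 143 (mod 254)
203^14 ≡ 107 (mod 254)
203^18 ≡ 129 (mod 254)
203^21 ≡ 1 (mod 254) ✓
The order of 203 is 21, so the subgroup it generates has 21 elements.
Index = |(Z/254Z)^×| / |⟨203⟩| = 126 / 21 = 6.

6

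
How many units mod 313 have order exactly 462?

φ(313) = 313 − 1 = 312 = 2^3 · 3 · 13.
In a cyclic group of order 312, there are φ(d) elements of order d for each divisor d of 312, and zero for non-divisors.
Here 312 is not a multiple of 462, so there are no elements of order 462.

0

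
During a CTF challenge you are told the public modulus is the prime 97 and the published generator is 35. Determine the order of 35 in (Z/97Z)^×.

ord(35) | φ(97) = 97 − 1 = 96 = 2^5 · 3.
Divisors of 96: 1, 2, 3, 4, 6, 8, 12, 16, 24, 32, 48, 96.
Compute 35^d (mod 97) for the divisors d until we hit 1:
35^1 ≡ 35 (mod 97)
35^2 ≡ 61 (mod 97)
35^3 ≡ 1 (mod 97) ✓
So ord_97(35) = 3.

3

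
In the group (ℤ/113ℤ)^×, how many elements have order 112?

48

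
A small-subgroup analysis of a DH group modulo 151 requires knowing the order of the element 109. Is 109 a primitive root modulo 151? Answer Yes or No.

φ(151) = 151 − 1 = 150 = 2 · 3 · 5^2.
An element g generates (Z/151Z)^× iff g^(150/q) ≢ 1 (mod 151) for each prime q ∈ {2, 3, 5}.
109^75 ≡ 150 (mod 151)  [q = 2: ≢ 1 ✓]
109^50 ≡ 118 (mod 151)  [q = 3: ≢ 1 ✓]
109^30 ≡ 19 (mod 151)  [q = 5: ≢ 1 ✓]
None equal 1, so ord_151(109) = 150: 109 is a primitive root.

Yes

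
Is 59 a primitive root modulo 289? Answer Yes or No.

No

φ(289) = φ(17^2) = 17·(17−1) = 272 = 2^4 · 17.
It suffices to check that the order of 59 is not a proper divisor of 272: compute 59^(272/q) for q ∈ {2, 17}.
59^136 ≡ 1 (mod 289)  [q = 2: ≡ 1 ✗]
59^16 ≡ 188 (mod 289)  [q = 17: ≢ 1 ✓]
Since 59^136 ≡ 1, the order of 59 divides 136 < 272, so 59 is not a primitive root.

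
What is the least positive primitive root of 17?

3

φ(17) = 17 − 1 = 16 = 2^4.
g is a primitive root iff g^(16/q) ≢ 1 (mod 17) for each prime q ∈ {2}.
g = 2: 2^8 ≡ 1 — hits 1, so not a primitive root.
g = 3: 3^8 ≡ 16 — none is 1, so 3 is a primitive root.
So 3 is the smallest generator of (Z/17Z)^×.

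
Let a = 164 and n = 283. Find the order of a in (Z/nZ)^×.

141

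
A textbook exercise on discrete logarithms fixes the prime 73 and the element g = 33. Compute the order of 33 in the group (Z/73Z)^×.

72

The order of 33 must divide φ(73) = 73 − 1 = 72 = 2^3 · 3^2.
Divisors of 72: 1, 2, 3, 4, 6, 8, 9, 12, 18, 24, 36, 72.
Evaluate successive powers at the divisors of 72:
33^1 ≡ 33 (mod 73)
33^2 ≡ 67 (mod 73)
33^3 ≡ 21 (mod 73)
33^4 ≡ 36 (mod 73)
33^6 ≡ 3 (mod 73)
33^8 ≡ 55 (mod 73)
33^9 ≡ 63 (mod 73)
33^12 ≡ 9 (mod 73)
33^18 ≡ 27 (mod 73)
33^24 ≡ 8 (mod 73)
33^36 ≡ 72 (mod 73)
33^72 ≡ 1 (mod 73) ✓
Hence ord(33) = 72.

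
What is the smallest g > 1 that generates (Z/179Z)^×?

2

φ(179) = 179 − 1 = 178 = 2 · 89.
g is a primitive root iff g^(178/q) ≢ 1 (mod 179) for each prime q ∈ {2, 89}.
g = 2: 2^89 ≡ 178; 2^2 ≡ 4 — none is 1, so 2 is a primitive root.
Hence the least primitive root of 179 is 2.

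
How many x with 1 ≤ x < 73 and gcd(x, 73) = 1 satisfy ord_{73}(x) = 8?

4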